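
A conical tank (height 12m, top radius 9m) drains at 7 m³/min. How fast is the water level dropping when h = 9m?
112/(729π) ≈ 0.0489 m/min

r/h = 9/12, so r = (3/4)h
V = (1/3)πr²h = (1/3)π((3/4)h)²h = (3/16)πh³
dV/dh = (9/16)πh²
dh/dt = (dV/dt)/(dV/dh) = -7/((9/16)π·9²) = -112/(729π) m/min
The level is dropping at 112/(729π) ≈ 0.0489 m/min.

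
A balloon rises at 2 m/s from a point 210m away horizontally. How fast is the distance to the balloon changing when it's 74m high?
37√12394/6197 ≈ 0.6647 m/s

z² = 210² + y²
z = √(210² + 74²) = 2√12394
dz/dt = y/z · dy/dt = 74/(2√12394) · 2 = 37√12394/6197 ≈ 0.6647 m/s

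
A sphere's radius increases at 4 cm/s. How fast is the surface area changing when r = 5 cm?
160π cm²/s

S = 4πr²
dS/dt = dS/dr · dr/dt = 8πr · 4
At r = 5: dS/dt = 160π cm²/s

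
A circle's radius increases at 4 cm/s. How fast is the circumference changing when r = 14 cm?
8π cm/s

C = 2πr
dC/dt = 2π · dr/dt = 2π · 4 = 8π cm/s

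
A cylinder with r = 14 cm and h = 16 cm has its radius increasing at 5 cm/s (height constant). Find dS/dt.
440π cm²/s

S = 2πrh + 2πr² (lateral + bases)
dS/dt = (2πh + 4πr)·dr/dt = (2π·16 + 4π·14)·5
= 440π cm²/s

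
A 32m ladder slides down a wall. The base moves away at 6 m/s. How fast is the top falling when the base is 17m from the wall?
34√15/35 ≈ 3.762 m/s

x² + y² = 32²
2x·dx/dt + 2y·dy/dt = 0
dy/dt = -x/y · dx/dt = -17/(7√15) · 6 = -34√15/35 m/s
The top is descending at 34√15/35 ≈ 3.762 m/s.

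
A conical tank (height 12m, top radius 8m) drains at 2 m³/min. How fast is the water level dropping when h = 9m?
1/(18π) ≈ 0.01768 m/min

r/h = 8/12, so r = (2/3)h
V = (1/3)πr²h = (1/3)π((2/3)h)²h = (4/27)πh³
dV/dh = (4/9)πh²
dh/dt = (dV/dt)/(dV/dh) = -2/((4/9)π·9²) = -1/(18π) m/min
The level is dropping at 1/(18π) ≈ 0.01768 m/min.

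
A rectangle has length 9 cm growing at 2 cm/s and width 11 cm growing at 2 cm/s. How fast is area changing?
40 cm²/s

A = lw
dA/dt = w·dl/dt + l·dw/dt = 11·2 + 9·2 = 40 cm²/s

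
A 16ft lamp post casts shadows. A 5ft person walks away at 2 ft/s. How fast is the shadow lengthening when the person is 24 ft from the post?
10/11 ft/s

By similar triangles: 16/(x+s) = 5/s
Solving: s = 5x/11
ds/dt = 5/11 · dx/dt = 5/11 · 2 = 10/11 ft/s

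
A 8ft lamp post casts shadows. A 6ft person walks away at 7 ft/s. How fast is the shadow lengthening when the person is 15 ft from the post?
21 ft/s

By similar triangles: 8/(x+s) = 6/s
Solving: s = 6x/2
ds/dt = 6/2 · dx/dt = 3 · 7 = 21 ft/s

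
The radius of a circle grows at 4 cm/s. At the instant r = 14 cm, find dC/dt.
8π cm/s

C = 2πr
dC/dt = 2π · dr/dt = 2π · 4 = 8π cm/s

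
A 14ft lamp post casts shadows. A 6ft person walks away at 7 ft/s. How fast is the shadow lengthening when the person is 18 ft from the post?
21/4 ft/s

By similar triangles: 14/(x+s) = 6/s
Solving: s = 6x/8
ds/dt = 6/8 · dx/dt = 3/4 · 7 = 21/4 ft/s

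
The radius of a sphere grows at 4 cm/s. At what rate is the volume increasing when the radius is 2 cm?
64π cm³/s

V = (4/3)πr³
dV/dt = dV/dr · dr/dt = 4πr² · 4
At r = 2: dV/dt = 64π cm³/s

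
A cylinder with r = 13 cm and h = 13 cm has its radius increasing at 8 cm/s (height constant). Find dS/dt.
624π cm²/s

S = 2πrh + 2πr² (lateral + bases)
dS/dt = (2πh + 4πr)·dr/dt = (2π·13 + 4π·13)·8
= 624π cm²/s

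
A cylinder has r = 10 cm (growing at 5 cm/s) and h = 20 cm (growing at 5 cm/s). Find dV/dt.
2500π cm³/s

V = πr²h
dV/dt = 2πrh·dr/dt + πr²·dh/dt
= 2π(10)(20)(5) + π(10)²(5)
= 2500π cm³/s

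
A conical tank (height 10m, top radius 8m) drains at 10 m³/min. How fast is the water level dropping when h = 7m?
125/(392π) ≈ 0.1015 m/min

r/h = 8/10, so r = (4/5)h
V = (1/3)πr²h = (1/3)π((4/5)h)²h = (16/75)πh³
dV/dh = (16/25)πh²
dh/dt = (dV/dt)/(dV/dh) = -10/((16/25)π·7²) = -125/(392π) m/min
The level is dropping at 125/(392π) ≈ 0.1015 m/min.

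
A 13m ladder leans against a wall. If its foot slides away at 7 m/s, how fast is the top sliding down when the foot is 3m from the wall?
21√10/40 ≈ 1.66 m/s

x² + y² = 13²
2x·dx/dt + 2y·dy/dt = 0
dy/dt = -x/y · dx/dt = -3/(4√10) · 7 = -21√10/40 m/s
The top is descending at 21√10/40 ≈ 1.66 m/s.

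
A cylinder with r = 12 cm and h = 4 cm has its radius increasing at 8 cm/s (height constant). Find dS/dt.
448π cm²/s

S = 2πrh + 2πr² (lateral + bases)
dS/dt = (2πh + 4πr)·dr/dt = (2π·4 + 4π·12)·8
= 448π cm²/s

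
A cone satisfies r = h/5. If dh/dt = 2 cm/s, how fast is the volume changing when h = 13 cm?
338π/25 cm³/s

V = (1/3)π(h/5)²h = πh³/75
dV/dt = πh²/25 · 2
At h = 13: dV/dt = 338π/25 cm³/s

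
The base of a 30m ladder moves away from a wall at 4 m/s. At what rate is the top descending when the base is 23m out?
92√371/371 ≈ 4.776 m/s

x² + y² = 30²
2x·dx/dt + 2y·dy/dt = 0
dy/dt = -x/y · dx/dt = -23/√371 · 4 = -92√371/371 m/s
The top is descending at 92√371/371 ≈ 4.776 m/s.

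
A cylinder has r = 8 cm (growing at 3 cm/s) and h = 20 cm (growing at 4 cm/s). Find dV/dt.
1216π cm³/s

V = πr²h
dV/dt = 2πrh·dr/dt + πr²·dh/dt
= 2π(8)(20)(3) + π(8)²(4)
= 1216π cm³/s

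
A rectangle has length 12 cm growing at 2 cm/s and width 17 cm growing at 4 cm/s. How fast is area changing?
82 cm²/s

A = lw
dA/dt = w·dl/dt + l·dw/dt = 17·2 + 12·4 = 82 cm²/s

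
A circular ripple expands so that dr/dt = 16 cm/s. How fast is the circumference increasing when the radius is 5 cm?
32π cm/s

C = 2πr
dC/dt = 2π · dr/dt = 2π · 16 = 32π cm/s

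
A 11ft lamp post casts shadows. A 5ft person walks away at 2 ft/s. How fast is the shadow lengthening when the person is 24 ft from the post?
5/3 ft/s

By similar triangles: 11/(x+s) = 5/s
Solving: s = 5x/6
ds/dt = 5/6 · dx/dt = 5/6 · 2 = 5/3 ft/s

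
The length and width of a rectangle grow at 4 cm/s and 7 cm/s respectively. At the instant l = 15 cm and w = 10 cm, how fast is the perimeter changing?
22 cm/s

P = 2(l + w)
dP/dt = 2(dl/dt + dw/dt) = 2(4 + 7) = 22 cm/s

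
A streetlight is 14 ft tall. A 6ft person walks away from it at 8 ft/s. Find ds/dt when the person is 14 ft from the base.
6 ft/s

By similar triangles: 14/(x+s) = 6/s
Solving: s = 6x/8
ds/dt = 6/8 · dx/dt = 3/4 · 8 = 6 ft/s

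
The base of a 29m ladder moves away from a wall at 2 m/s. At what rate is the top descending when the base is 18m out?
36√517/517 ≈ 1.583 m/s

x² + y² = 29²
2x·dx/dt + 2y·dy/dt = 0
dy/dt = -x/y · dx/dt = -18/√517 · 2 = -36√517/517 m/s
The top is descending at 36√517/517 ≈ 1.583 m/s.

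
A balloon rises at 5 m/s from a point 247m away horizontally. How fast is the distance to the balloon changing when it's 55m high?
275√64034/64034 ≈ 1.087 m/s

z² = 247² + y²
z = √(247² + 55²) = √64034
dz/dt = y/z · dy/dt = 55/√64034 · 5 = 275√64034/64034 ≈ 1.087 m/s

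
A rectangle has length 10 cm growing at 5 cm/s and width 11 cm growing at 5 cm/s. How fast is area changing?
105 cm²/s

A = lw
dA/dt = w·dl/dt + l·dw/dt = 11·5 + 10·5 = 105 cm²/s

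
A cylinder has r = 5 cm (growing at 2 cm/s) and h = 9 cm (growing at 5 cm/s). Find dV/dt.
305π cm³/s

V = πr²h
dV/dt = 2πrh·dr/dt + πr²·dh/dt
= 2π(5)(9)(2) + π(5)²(5)
= 305π cm³/s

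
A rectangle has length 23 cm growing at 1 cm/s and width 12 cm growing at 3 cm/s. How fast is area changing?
81 cm²/s

A = lw
dA/dt = w·dl/dt + l·dw/dt = 12·1 + 23·3 = 81 cm²/s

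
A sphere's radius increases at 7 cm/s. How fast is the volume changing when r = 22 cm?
13552π cm³/s

V = (4/3)πr³
dV/dt = dV/dr · dr/dt = 4πr² · 7
At r = 22: dV/dt = 13552π cm³/s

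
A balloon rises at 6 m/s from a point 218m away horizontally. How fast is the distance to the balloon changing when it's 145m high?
870√68549/68549 ≈ 3.323 m/s

z² = 218² + y²
z = √(218² + 145²) = √68549
dz/dt = y/z · dy/dt = 145/√68549 · 6 = 870√68549/68549 ≈ 3.323 m/s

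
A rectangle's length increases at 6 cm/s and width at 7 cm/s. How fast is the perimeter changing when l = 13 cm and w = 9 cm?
26 cm/s

P = 2(l + w)
dP/dt = 2(dl/dt + dw/dt) = 2(6 + 7) = 26 cm/s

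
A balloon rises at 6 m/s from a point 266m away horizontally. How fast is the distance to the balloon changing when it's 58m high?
87√18530/9265 ≈ 1.278 m/s

z² = 266² + y²
z = √(266² + 58²) = 2√18530
dz/dt = y/z · dy/dt = 58/(2√18530) · 6 = 87√18530/9265 ≈ 1.278 m/s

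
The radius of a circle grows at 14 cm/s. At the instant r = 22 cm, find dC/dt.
28π cm/s

C = 2πr
dC/dt = 2π · dr/dt = 2π · 14 = 28π cm/s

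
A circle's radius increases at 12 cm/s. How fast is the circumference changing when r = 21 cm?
24π cm/s

C = 2πr
dC/dt = 2π · dr/dt = 2π · 12 = 24π cm/s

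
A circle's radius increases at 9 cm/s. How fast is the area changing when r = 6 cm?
108π cm²/s

A = πr²
dA/dt = 2πr · dr/dt = 2π(6)(9) = 108π cm²/s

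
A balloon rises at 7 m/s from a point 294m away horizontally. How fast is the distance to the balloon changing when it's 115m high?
805√99661/99661 ≈ 2.55 m/s

z² = 294² + y²
z = √(294² + 115²) = √99661
dz/dt = y/z · dy/dt = 115/√99661 · 7 = 805√99661/99661 ≈ 2.55 m/s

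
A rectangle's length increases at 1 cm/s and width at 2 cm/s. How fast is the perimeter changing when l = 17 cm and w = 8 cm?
6 cm/s

P = 2(l + w)
dP/dt = 2(dl/dt + dw/dt) = 2(1 + 2) = 6 cm/s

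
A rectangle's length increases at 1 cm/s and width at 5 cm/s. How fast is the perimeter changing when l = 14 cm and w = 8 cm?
12 cm/s

P = 2(l + w)
dP/dt = 2(dl/dt + dw/dt) = 2(1 + 5) = 12 cm/s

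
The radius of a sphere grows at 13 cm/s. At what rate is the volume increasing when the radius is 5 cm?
1300π cm³/s

V = (4/3)πr³
dV/dt = dV/dr · dr/dt = 4πr² · 13
At r = 5: dV/dt = 1300π cm³/s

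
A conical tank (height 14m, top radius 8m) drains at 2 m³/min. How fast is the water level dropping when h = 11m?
49/(968π) ≈ 0.01611 m/min

r/h = 8/14, so r = (4/7)h
V = (1/3)πr²h = (1/3)π((4/7)h)²h = (16/147)πh³
dV/dh = (16/49)πh²
dh/dt = (dV/dt)/(dV/dh) = -2/((16/49)π·11²) = -49/(968π) m/min
The level is dropping at 49/(968π) ≈ 0.01611 m/min.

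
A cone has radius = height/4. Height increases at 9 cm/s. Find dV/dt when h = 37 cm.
12321π/16 cm³/s

V = (1/3)π(h/4)²h = πh³/48
dV/dt = πh²/16 · 9
At h = 37: dV/dt = 12321π/16 cm³/s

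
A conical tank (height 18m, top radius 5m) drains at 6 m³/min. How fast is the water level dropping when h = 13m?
1944/(4225π) ≈ 0.1465 m/min

r/h = 5/18, so r = (5/18)h
V = (1/3)πr²h = (1/3)π((5/18)h)²h = (25/972)πh³
dV/dh = (25/324)πh²
dh/dt = (dV/dt)/(dV/dh) = -6/((25/324)π·13²) = -1944/(4225π) m/min
The level is dropping at 1944/(4225π) ≈ 0.1465 m/min.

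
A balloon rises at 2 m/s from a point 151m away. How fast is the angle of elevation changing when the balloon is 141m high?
0.007076 rad/s

tan(θ) = y/151
sec²(θ) · dθ/dt = (1/151) · dy/dt
dθ/dt = cos²(θ)/151 · 2 = 151/(151² + 141²) · 2
dθ/dt = 0.007076 rad/s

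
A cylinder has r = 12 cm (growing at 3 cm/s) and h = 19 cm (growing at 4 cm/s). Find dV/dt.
1944π cm³/s

V = πr²h
dV/dt = 2πrh·dr/dt + πr²·dh/dt
= 2π(12)(19)(3) + π(12)²(4)
= 1944π cm³/s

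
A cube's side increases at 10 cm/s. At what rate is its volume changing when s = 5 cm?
750 cm³/s

V = s³
dV/dt = 3s² · ds/dt = 3·5²·10 = 750 cm³/s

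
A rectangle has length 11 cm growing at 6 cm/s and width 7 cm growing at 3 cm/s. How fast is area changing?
75 cm²/s

A = lw
dA/dt = w·dl/dt + l·dw/dt = 7·6 + 11·3 = 75 cm²/s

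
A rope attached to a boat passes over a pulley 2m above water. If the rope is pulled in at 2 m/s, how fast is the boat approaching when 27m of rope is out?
54√29/145 ≈ 2.006 m/s

rope² = x² + 2²
x = √(27² - 2²) = 5√29
dx/dt = (rope/x) · d(rope)/dt = (27/(5√29)) · (-2) = -54√29/145 m/s
The boat approaches at 54√29/145 ≈ 2.006 m/s.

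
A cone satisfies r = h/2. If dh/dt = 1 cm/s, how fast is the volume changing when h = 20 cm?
100π cm³/s

V = (1/3)π(h/2)²h = πh³/12
dV/dt = πh²/4 · 1
At h = 20: dV/dt = 100π cm³/s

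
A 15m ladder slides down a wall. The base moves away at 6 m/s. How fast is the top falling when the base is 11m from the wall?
33√26/26 ≈ 6.472 m/s

x² + y² = 15²
2x·dx/dt + 2y·dy/dt = 0
dy/dt = -x/y · dx/dt = -11/(2√26) · 6 = -33√26/26 m/s
The top is descending at 33√26/26 ≈ 6.472 m/s.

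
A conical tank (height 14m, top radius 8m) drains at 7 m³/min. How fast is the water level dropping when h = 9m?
343/(1296π) ≈ 0.08424 m/min

r/h = 8/14, so r = (4/7)h
V = (1/3)πr²h = (1/3)π((4/7)h)²h = (16/147)πh³
dV/dh = (16/49)πh²
dh/dt = (dV/dt)/(dV/dh) = -7/((16/49)π·9²) = -343/(1296π) m/min
The level is dropping at 343/(1296π) ≈ 0.08424 m/min.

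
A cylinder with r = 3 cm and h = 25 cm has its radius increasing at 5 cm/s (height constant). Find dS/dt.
310π cm²/s

S = 2πrh + 2πr² (lateral + bases)
dS/dt = (2πh + 4πr)·dr/dt = (2π·25 + 4π·3)·5
= 310π cm²/s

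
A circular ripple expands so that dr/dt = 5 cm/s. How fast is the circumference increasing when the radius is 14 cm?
10π cm/s

C = 2πr
dC/dt = 2π · dr/dt = 2π · 5 = 10π cm/s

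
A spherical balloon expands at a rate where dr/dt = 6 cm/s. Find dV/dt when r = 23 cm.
12696π cm³/s

V = (4/3)πr³
dV/dt = dV/dr · dr/dt = 4πr² · 6
At r = 23: dV/dt = 12696π cm³/s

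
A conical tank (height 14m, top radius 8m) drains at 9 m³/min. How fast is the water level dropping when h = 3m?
49/(16π) ≈ 0.9748 m/min

r/h = 8/14, so r = (4/7)h
V = (1/3)πr²h = (1/3)π((4/7)h)²h = (16/147)πh³
dV/dh = (16/49)πh²
dh/dt = (dV/dt)/(dV/dh) = -9/((16/49)π·3²) = -49/(16π) m/min
The level is dropping at 49/(16π) ≈ 0.9748 m/min.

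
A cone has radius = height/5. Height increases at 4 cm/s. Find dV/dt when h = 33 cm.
4356π/25 cm³/s

V = (1/3)π(h/5)²h = πh³/75
dV/dt = πh²/25 · 4
At h = 33: dV/dt = 4356π/25 cm³/s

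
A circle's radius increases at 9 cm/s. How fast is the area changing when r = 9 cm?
162π cm²/s

A = πr²
dA/dt = 2πr · dr/dt = 2π(9)(9) = 162π cm²/s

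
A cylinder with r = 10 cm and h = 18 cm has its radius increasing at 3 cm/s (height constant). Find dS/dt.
228π cm²/s

S = 2πrh + 2πr² (lateral + bases)
dS/dt = (2πh + 4πr)·dr/dt = (2π·18 + 4π·10)·3
= 228π cm²/s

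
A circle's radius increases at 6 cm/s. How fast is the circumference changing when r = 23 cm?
12π cm/s

C = 2πr
dC/dt = 2π · dr/dt = 2π · 6 = 12π cm/s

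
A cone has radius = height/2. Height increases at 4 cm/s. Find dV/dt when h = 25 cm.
625π cm³/s

V = (1/3)π(h/2)²h = πh³/12
dV/dt = πh²/4 · 4
At h = 25: dV/dt = 625π cm³/s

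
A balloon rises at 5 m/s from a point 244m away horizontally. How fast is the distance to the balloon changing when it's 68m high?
17√4010/802 ≈ 1.342 m/s

z² = 244² + y²
z = √(244² + 68²) = 4√4010
dz/dt = y/z · dy/dt = 68/(4√4010) · 5 = 17√4010/802 ≈ 1.342 m/s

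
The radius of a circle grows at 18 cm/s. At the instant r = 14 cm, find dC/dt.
36π cm/s

C = 2πr
dC/dt = 2π · dr/dt = 2π · 18 = 36π cm/s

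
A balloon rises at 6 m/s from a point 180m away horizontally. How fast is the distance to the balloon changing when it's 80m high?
24√97/97 ≈ 2.437 m/s

z² = 180² + y²
z = √(180² + 80²) = 20√97
dz/dt = y/z · dy/dt = 80/(20√97) · 6 = 24√97/97 ≈ 2.437 m/s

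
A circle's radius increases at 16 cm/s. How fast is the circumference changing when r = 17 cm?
32π cm/s

C = 2πr
dC/dt = 2π · dr/dt = 2π · 16 = 32π cm/s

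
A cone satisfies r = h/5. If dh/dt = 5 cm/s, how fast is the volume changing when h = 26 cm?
676π/5 cm³/s

V = (1/3)π(h/5)²h = πh³/75
dV/dt = πh²/25 · 5
At h = 26: dV/dt = 676π/5 cm³/s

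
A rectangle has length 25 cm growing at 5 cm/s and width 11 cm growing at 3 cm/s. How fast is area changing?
130 cm²/s

A = lw
dA/dt = w·dl/dt + l·dw/dt = 11·5 + 25·3 = 130 cm²/s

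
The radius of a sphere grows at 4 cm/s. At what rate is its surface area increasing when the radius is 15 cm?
480π cm²/s

S = 4πr²
dS/dt = dS/dr · dr/dt = 8πr · 4
At r = 15: dS/dt = 480π cm²/s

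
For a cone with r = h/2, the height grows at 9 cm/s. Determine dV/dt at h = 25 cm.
5625π/4 cm³/s

V = (1/3)π(h/2)²h = πh³/12
dV/dt = πh²/4 · 9
At h = 25: dV/dt = 5625π/4 cm³/s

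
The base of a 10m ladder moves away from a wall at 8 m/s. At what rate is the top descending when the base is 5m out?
8√3/3 ≈ 4.619 m/s

x² + y² = 10²
2x·dx/dt + 2y·dy/dt = 0
dy/dt = -x/y · dx/dt = -5/(5√3) · 8 = -8√3/3 m/s
The top is descending at 8√3/3 ≈ 4.619 m/s.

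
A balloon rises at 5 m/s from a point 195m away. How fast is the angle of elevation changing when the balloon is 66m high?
0.023006 rad/s

tan(θ) = y/195
sec²(θ) · dθ/dt = (1/195) · dy/dt
dθ/dt = cos²(θ)/195 · 5 = 195/(195² + 66²) · 5
dθ/dt = 0.023006 rad/s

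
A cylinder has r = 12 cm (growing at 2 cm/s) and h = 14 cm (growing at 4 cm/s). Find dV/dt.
1248π cm³/s

V = πr²h
dV/dt = 2πrh·dr/dt + πr²·dh/dt
= 2π(12)(14)(2) + π(12)²(4)
= 1248π cm³/s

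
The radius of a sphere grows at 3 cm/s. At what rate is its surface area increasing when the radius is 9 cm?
216π cm²/s

S = 4πr²
dS/dt = dS/dr · dr/dt = 8πr · 3
At r = 9: dS/dt = 216π cm²/s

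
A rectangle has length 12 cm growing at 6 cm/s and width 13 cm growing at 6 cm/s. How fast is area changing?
150 cm²/s

A = lw
dA/dt = w·dl/dt + l·dw/dt = 13·6 + 12·6 = 150 cm²/s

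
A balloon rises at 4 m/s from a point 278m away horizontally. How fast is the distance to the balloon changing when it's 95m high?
380√86309/86309 ≈ 1.293 m/s

z² = 278² + y²
z = √(278² + 95²) = √86309
dz/dt = y/z · dy/dt = 95/√86309 · 4 = 380√86309/86309 ≈ 1.293 m/s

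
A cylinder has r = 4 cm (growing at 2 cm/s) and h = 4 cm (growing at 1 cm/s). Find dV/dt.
80π cm³/s

V = πr²h
dV/dt = 2πrh·dr/dt + πr²·dh/dt
= 2π(4)(4)(2) + π(4)²(1)
= 80π cm³/s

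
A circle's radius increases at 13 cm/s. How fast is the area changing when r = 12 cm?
312π cm²/s

A = πr²
dA/dt = 2πr · dr/dt = 2π(12)(13) = 312π cm²/s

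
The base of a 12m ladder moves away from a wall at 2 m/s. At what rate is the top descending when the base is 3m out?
2√15/15 ≈ 0.5164 m/s

x² + y² = 12²
2x·dx/dt + 2y·dy/dt = 0
dy/dt = -x/y · dx/dt = -3/(3√15) · 2 = -2√15/15 m/s
The top is descending at 2√15/15 ≈ 0.5164 m/s.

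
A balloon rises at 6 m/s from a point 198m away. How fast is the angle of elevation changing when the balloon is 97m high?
0.024438 rad/s

tan(θ) = y/198
sec²(θ) · dθ/dt = (1/198) · dy/dt
dθ/dt = cos²(θ)/198 · 6 = 198/(198² + 97²) · 6
dθ/dt = 0.024438 rad/s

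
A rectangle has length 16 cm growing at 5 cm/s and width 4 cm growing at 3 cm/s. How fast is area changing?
68 cm²/s

A = lw
dA/dt = w·dl/dt + l·dw/dt = 4·5 + 16·3 = 68 cm²/s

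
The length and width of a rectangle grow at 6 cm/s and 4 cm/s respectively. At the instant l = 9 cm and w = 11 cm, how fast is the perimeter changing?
20 cm/s

P = 2(l + w)
dP/dt = 2(dl/dt + dw/dt) = 2(6 + 4) = 20 cm/s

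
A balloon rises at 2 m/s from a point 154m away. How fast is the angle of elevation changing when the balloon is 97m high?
0.009298 rad/s

tan(θ) = y/154
sec²(θ) · dθ/dt = (1/154) · dy/dt
dθ/dt = cos²(θ)/154 · 2 = 154/(154² + 97²) · 2
dθ/dt = 0.009298 rad/s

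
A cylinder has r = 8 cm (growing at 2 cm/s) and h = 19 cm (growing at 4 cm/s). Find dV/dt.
864π cm³/s

V = πr²h
dV/dt = 2πrh·dr/dt + πr²·dh/dt
= 2π(8)(19)(2) + π(8)²(4)
= 864π cm³/s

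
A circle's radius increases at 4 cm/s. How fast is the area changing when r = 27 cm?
216π cm²/s

A = πr²
dA/dt = 2πr · dr/dt = 2π(27)(4) = 216π cm²/s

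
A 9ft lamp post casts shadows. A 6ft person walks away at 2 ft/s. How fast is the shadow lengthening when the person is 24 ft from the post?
4 ft/s

By similar triangles: 9/(x+s) = 6/s
Solving: s = 6x/3
ds/dt = 6/3 · dx/dt = 2 · 2 = 4 ft/s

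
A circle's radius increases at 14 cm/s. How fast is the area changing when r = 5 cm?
140π cm²/s

A = πr²
dA/dt = 2πr · dr/dt = 2π(5)(14) = 140π cm²/s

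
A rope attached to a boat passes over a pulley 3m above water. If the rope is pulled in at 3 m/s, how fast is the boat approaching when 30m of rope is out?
10√11/11 ≈ 3.015 m/s

rope² = x² + 3²
x = √(30² - 3²) = 9√11
dx/dt = (rope/x) · d(rope)/dt = (30/(9√11)) · (-3) = -10√11/11 m/s
The boat approaches at 10√11/11 ≈ 3.015 m/s.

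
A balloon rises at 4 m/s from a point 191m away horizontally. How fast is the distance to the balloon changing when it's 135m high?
270√54706/27353 ≈ 2.309 m/s

z² = 191² + y²
z = √(191² + 135²) = √54706
dz/dt = y/z · dy/dt = 135/√54706 · 4 = 270√54706/27353 ≈ 2.309 m/s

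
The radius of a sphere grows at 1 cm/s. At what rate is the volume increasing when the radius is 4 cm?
64π cm³/s

V = (4/3)πr³
dV/dt = dV/dr · dr/dt = 4πr² · 1
At r = 4: dV/dt = 64π cm³/s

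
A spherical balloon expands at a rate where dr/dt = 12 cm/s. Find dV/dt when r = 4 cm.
768π cm³/s

V = (4/3)πr³
dV/dt = dV/dr · dr/dt = 4πr² · 12
At r = 4: dV/dt = 768π cm³/s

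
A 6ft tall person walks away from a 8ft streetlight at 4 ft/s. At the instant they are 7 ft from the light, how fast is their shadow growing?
12 ft/s

By similar triangles: 8/(x+s) = 6/s
Solving: s = 6x/2
ds/dt = 6/2 · dx/dt = 3 · 4 = 12 ft/s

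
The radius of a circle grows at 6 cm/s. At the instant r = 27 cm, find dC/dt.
12π cm/s

C = 2πr
dC/dt = 2π · dr/dt = 2π · 6 = 12π cm/s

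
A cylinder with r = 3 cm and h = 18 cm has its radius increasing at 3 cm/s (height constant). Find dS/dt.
144π cm²/s

S = 2πrh + 2πr² (lateral + bases)
dS/dt = (2πh + 4πr)·dr/dt = (2π·18 + 4π·3)·3
= 144π cm²/s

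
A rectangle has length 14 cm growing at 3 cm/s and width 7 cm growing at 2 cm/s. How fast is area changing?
49 cm²/s

A = lw
dA/dt = w·dl/dt + l·dw/dt = 7·3 + 14·2 = 49 cm²/s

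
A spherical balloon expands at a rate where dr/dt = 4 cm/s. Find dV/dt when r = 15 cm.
3600π cm³/s

V = (4/3)πr³
dV/dt = dV/dr · dr/dt = 4πr² · 4
At r = 15: dV/dt = 3600π cm³/s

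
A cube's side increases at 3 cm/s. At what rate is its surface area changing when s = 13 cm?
468 cm²/s

A = 6s²
dA/dt = 12s · ds/dt = 12·13·3 = 468 cm²/s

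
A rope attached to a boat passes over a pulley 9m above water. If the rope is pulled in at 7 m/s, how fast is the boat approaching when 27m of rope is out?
21√2/4 ≈ 7.425 m/s

rope² = x² + 9²
x = √(27² - 9²) = 18√2
dx/dt = (rope/x) · d(rope)/dt = (27/(18√2)) · (-7) = -21√2/4 m/s
The boat approaches at 21√2/4 ≈ 7.425 m/s.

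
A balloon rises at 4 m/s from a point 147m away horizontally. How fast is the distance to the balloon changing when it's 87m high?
58√3242/1621 ≈ 2.037 m/s

z² = 147² + y²
z = √(147² + 87²) = 3√3242
dz/dt = y/z · dy/dt = 87/(3√3242) · 4 = 58√3242/1621 ≈ 2.037 m/s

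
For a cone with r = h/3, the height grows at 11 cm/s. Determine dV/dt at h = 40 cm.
17600π/9 cm³/s

V = (1/3)π(h/3)²h = πh³/27
dV/dt = πh²/9 · 11
At h = 40: dV/dt = 17600π/9 cm³/s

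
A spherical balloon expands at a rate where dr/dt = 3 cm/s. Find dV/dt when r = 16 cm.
3072π cm³/s

V = (4/3)πr³
dV/dt = dV/dr · dr/dt = 4πr² · 3
At r = 16: dV/dt = 3072π cm³/s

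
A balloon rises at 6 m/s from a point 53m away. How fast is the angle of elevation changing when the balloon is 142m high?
0.013842 rad/s

tan(θ) = y/53
sec²(θ) · dθ/dt = (1/53) · dy/dt
dθ/dt = cos²(θ)/53 · 6 = 53/(53² + 142²) · 6
dθ/dt = 0.013842 rad/s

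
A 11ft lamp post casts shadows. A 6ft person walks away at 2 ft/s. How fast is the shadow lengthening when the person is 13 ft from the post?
12/5 ft/s

By similar triangles: 11/(x+s) = 6/s
Solving: s = 6x/5
ds/dt = 6/5 · dx/dt = 6/5 · 2 = 12/5 ft/s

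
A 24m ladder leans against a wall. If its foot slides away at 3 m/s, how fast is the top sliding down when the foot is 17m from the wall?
51√287/287 ≈ 3.01 m/s

x² + y² = 24²
2x·dx/dt + 2y·dy/dt = 0
dy/dt = -x/y · dx/dt = -17/√287 · 3 = -51√287/287 m/s
The top is descending at 51√287/287 ≈ 3.01 m/s.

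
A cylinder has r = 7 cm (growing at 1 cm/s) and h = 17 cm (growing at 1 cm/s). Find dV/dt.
287π cm³/s

V = πr²h
dV/dt = 2πrh·dr/dt + πr²·dh/dt
= 2π(7)(17)(1) + π(7)²(1)
= 287π cm³/s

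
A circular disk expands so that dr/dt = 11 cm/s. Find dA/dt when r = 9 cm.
198π cm²/s

A = πr²
dA/dt = 2πr · dr/dt = 2π(9)(11) = 198π cm²/s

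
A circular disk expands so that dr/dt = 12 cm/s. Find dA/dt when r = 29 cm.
696π cm²/s

A = πr²
dA/dt = 2πr · dr/dt = 2π(29)(12) = 696π cm²/s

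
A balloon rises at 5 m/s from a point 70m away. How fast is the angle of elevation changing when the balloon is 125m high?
0.017052 rad/s

tan(θ) = y/70
sec²(θ) · dθ/dt = (1/70) · dy/dt
dθ/dt = cos²(θ)/70 · 5 = 70/(70² + 125²) · 5
dθ/dt = 0.017052 rad/s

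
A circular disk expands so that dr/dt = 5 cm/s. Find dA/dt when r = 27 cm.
270π cm²/s

A = πr²
dA/dt = 2πr · dr/dt = 2π(27)(5) = 270π cm²/s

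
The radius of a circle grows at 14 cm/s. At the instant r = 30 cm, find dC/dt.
28π cm/s

C = 2πr
dC/dt = 2π · dr/dt = 2π · 14 = 28π cm/s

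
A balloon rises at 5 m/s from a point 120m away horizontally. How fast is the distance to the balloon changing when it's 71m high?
355√19441/19441 ≈ 2.546 m/s

z² = 120² + y²
z = √(120² + 71²) = √19441
dz/dt = y/z · dy/dt = 71/√19441 · 5 = 355√19441/19441 ≈ 2.546 m/s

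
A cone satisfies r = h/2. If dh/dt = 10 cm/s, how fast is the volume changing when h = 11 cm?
605π/2 cm³/s

V = (1/3)π(h/2)²h = πh³/12
dV/dt = πh²/4 · 10
At h = 11: dV/dt = 605π/2 cm³/s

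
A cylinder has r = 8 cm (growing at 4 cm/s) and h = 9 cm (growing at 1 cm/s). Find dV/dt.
640π cm³/s

V = πr²h
dV/dt = 2πrh·dr/dt + πr²·dh/dt
= 2π(8)(9)(4) + π(8)²(1)
= 640π cm³/s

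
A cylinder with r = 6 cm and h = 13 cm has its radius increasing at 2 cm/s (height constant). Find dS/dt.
100π cm²/s

S = 2πrh + 2πr² (lateral + bases)
dS/dt = (2πh + 4πr)·dr/dt = (2π·13 + 4π·6)·2
= 100π cm²/s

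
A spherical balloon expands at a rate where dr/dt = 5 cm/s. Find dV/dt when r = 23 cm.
10580π cm³/s

V = (4/3)πr³
dV/dt = dV/dr · dr/dt = 4πr² · 5
At r = 23: dV/dt = 10580π cm³/s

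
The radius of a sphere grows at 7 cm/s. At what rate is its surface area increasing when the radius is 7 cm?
392π cm²/s

S = 4πr²
dS/dt = dS/dr · dr/dt = 8πr · 7
At r = 7: dS/dt = 392π cm²/s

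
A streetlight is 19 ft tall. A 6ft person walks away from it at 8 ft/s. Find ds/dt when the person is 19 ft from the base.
48/13 ft/s

By similar triangles: 19/(x+s) = 6/s
Solving: s = 6x/13
ds/dt = 6/13 · dx/dt = 6/13 · 8 = 48/13 ft/s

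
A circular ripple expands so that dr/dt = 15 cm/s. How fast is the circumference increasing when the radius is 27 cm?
30π cm/s

C = 2πr
dC/dt = 2π · dr/dt = 2π · 15 = 30π cm/s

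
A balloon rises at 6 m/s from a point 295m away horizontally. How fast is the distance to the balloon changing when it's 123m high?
369√102154/51077 ≈ 2.309 m/s

z² = 295² + y²
z = √(295² + 123²) = √102154
dz/dt = y/z · dy/dt = 123/√102154 · 6 = 369√102154/51077 ≈ 2.309 m/s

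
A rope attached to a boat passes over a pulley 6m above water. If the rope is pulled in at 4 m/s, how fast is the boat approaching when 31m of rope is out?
124√37/185 ≈ 4.077 m/s

rope² = x² + 6²
x = √(31² - 6²) = 5√37
dx/dt = (rope/x) · d(rope)/dt = (31/(5√37)) · (-4) = -124√37/185 m/s
The boat approaches at 124√37/185 ≈ 4.077 m/s.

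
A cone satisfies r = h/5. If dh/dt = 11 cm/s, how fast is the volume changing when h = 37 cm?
15059π/25 cm³/s

V = (1/3)π(h/5)²h = πh³/75
dV/dt = πh²/25 · 11
At h = 37: dV/dt = 15059π/25 cm³/s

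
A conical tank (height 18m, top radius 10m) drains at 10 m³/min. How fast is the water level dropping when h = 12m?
9/(40π) ≈ 0.07162 m/min

r/h = 10/18, so r = (5/9)h
V = (1/3)πr²h = (1/3)π((5/9)h)²h = (25/243)πh³
dV/dh = (25/81)πh²
dh/dt = (dV/dt)/(dV/dh) = -10/((25/81)π·12²) = -9/(40π) m/min
The level is dropping at 9/(40π) ≈ 0.07162 m/min.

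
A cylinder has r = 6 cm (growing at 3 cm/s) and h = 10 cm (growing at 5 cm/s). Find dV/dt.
540π cm³/s

V = πr²h
dV/dt = 2πrh·dr/dt + πr²·dh/dt
= 2π(6)(10)(3) + π(6)²(5)
= 540π cm³/s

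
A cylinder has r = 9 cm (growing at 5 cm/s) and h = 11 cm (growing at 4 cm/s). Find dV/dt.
1314π cm³/s

V = πr²h
dV/dt = 2πrh·dr/dt + πr²·dh/dt
= 2π(9)(11)(5) + π(9)²(4)
= 1314π cm³/s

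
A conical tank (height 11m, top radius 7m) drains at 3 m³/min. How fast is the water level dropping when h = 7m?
363/(2401π) ≈ 0.04812 m/min

r/h = 7/11, so r = (7/11)h
V = (1/3)πr²h = (1/3)π((7/11)h)²h = (49/363)πh³
dV/dh = (49/121)πh²
dh/dt = (dV/dt)/(dV/dh) = -3/((49/121)π·7²) = -363/(2401π) m/min
The level is dropping at 363/(2401π) ≈ 0.04812 m/min.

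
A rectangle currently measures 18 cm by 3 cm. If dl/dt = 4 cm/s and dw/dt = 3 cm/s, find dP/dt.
14 cm/s

P = 2(l + w)
dP/dt = 2(dl/dt + dw/dt) = 2(4 + 3) = 14 cm/s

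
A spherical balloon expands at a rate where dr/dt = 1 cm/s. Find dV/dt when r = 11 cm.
484π cm³/s

V = (4/3)πr³
dV/dt = dV/dr · dr/dt = 4πr² · 1
At r = 11: dV/dt = 484π cm³/s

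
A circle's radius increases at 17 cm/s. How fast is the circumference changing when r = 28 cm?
34π cm/s

C = 2πr
dC/dt = 2π · dr/dt = 2π · 17 = 34π cm/s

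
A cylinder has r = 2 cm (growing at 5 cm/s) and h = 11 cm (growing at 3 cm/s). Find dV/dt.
232π cm³/s

V = πr²h
dV/dt = 2πrh·dr/dt + πr²·dh/dt
= 2π(2)(11)(5) + π(2)²(3)
= 232π cm³/s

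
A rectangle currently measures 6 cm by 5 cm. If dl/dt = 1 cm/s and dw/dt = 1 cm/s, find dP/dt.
4 cm/s

P = 2(l + w)
dP/dt = 2(dl/dt + dw/dt) = 2(1 + 1) = 4 cm/s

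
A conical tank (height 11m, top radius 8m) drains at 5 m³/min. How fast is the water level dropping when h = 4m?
605/(1024π) ≈ 0.1881 m/min

r/h = 8/11, so r = (8/11)h
V = (1/3)πr²h = (1/3)π((8/11)h)²h = (64/363)πh³
dV/dh = (64/121)πh²
dh/dt = (dV/dt)/(dV/dh) = -5/((64/121)π·4²) = -605/(1024π) m/min
The level is dropping at 605/(1024π) ≈ 0.1881 m/min.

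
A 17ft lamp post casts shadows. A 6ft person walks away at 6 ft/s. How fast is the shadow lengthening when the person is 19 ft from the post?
36/11 ft/s

By similar triangles: 17/(x+s) = 6/s
Solving: s = 6x/11
ds/dt = 6/11 · dx/dt = 6/11 · 6 = 36/11 ft/s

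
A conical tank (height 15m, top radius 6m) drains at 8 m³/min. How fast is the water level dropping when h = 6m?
25/(18π) ≈ 0.4421 m/min

r/h = 6/15, so r = (2/5)h
V = (1/3)πr²h = (1/3)π((2/5)h)²h = (4/75)πh³
dV/dh = (4/25)πh²
dh/dt = (dV/dt)/(dV/dh) = -8/((4/25)π·6²) = -25/(18π) m/min
The level is dropping at 25/(18π) ≈ 0.4421 m/min.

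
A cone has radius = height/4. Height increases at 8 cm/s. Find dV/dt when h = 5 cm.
25π/2 cm³/s

V = (1/3)π(h/4)²h = πh³/48
dV/dt = πh²/16 · 8
At h = 5: dV/dt = 25π/2 cm³/s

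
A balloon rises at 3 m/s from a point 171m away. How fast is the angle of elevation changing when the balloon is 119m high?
0.01182 rad/s

tan(θ) = y/171
sec²(θ) · dθ/dt = (1/171) · dy/dt
dθ/dt = cos²(θ)/171 · 3 = 171/(171² + 119²) · 3
dθ/dt = 0.01182 rad/s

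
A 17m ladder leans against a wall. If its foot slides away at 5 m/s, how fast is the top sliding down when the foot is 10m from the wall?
50√21/63 ≈ 3.637 m/s

x² + y² = 17²
2x·dx/dt + 2y·dy/dt = 0
dy/dt = -x/y · dx/dt = -10/(3√21) · 5 = -50√21/63 m/s
The top is descending at 50√21/63 ≈ 3.637 m/s.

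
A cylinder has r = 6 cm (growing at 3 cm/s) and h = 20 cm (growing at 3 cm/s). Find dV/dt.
828π cm³/s

V = πr²h
dV/dt = 2πrh·dr/dt + πr²·dh/dt
= 2π(6)(20)(3) + π(6)²(3)
= 828π cm³/s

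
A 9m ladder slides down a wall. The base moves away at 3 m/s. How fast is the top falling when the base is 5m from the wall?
15√14/28 ≈ 2.004 m/s

x² + y² = 9²
2x·dx/dt + 2y·dy/dt = 0
dy/dt = -x/y · dx/dt = -5/(2√14) · 3 = -15√14/28 m/s
The top is descending at 15√14/28 ≈ 2.004 m/s.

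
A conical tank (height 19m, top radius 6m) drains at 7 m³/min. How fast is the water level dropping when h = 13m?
2527/(6084π) ≈ 0.1322 m/min

r/h = 6/19, so r = (6/19)h
V = (1/3)πr²h = (1/3)π((6/19)h)²h = (12/361)πh³
dV/dh = (36/361)πh²
dh/dt = (dV/dt)/(dV/dh) = -7/((36/361)π·13²) = -2527/(6084π) m/min
The level is dropping at 2527/(6084π) ≈ 0.1322 m/min.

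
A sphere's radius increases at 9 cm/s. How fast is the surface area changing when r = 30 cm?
2160π cm²/s

S = 4πr²
dS/dt = dS/dr · dr/dt = 8πr · 9
At r = 30: dS/dt = 2160π cm²/s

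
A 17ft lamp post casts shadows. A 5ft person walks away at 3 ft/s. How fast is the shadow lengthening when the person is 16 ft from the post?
5/4 ft/s

By similar triangles: 17/(x+s) = 5/s
Solving: s = 5x/12
ds/dt = 5/12 · dx/dt = 5/12 · 3 = 5/4 ft/s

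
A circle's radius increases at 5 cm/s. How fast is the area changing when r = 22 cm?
220π cm²/s

A = πr²
dA/dt = 2πr · dr/dt = 2π(22)(5) = 220π cm²/s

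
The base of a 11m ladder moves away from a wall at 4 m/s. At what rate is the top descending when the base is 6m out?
24√85/85 ≈ 2.603 m/s

x² + y² = 11²
2x·dx/dt + 2y·dy/dt = 0
dy/dt = -x/y · dx/dt = -6/√85 · 4 = -24√85/85 m/s
The top is descending at 24√85/85 ≈ 2.603 m/s.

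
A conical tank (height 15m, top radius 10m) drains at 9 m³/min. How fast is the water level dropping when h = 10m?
81/(400π) ≈ 0.06446 m/min

r/h = 10/15, so r = (2/3)h
V = (1/3)πr²h = (1/3)π((2/3)h)²h = (4/27)πh³
dV/dh = (4/9)πh²
dh/dt = (dV/dt)/(dV/dh) = -9/((4/9)π·10²) = -81/(400π) m/min
The level is dropping at 81/(400π) ≈ 0.06446 m/min.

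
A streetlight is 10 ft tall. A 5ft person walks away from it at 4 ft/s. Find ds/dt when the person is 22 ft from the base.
4 ft/s

By similar triangles: 10/(x+s) = 5/s
Solving: s = 5x/5
ds/dt = 5/5 · dx/dt = 1 · 4 = 4 ft/s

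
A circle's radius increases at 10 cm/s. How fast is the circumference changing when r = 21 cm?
20π cm/s

C = 2πr
dC/dt = 2π · dr/dt = 2π · 10 = 20π cm/s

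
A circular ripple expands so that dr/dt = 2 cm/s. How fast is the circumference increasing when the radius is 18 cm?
4π cm/s

C = 2πr
dC/dt = 2π · dr/dt = 2π · 2 = 4π cm/s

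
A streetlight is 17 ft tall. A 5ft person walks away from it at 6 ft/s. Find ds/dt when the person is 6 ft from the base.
5/2 ft/s

By similar triangles: 17/(x+s) = 5/s
Solving: s = 5x/12
ds/dt = 5/12 · dx/dt = 5/12 · 6 = 5/2 ft/s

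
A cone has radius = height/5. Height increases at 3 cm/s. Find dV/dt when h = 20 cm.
48π cm³/s

V = (1/3)π(h/5)²h = πh³/75
dV/dt = πh²/25 · 3
At h = 20: dV/dt = 48π cm³/s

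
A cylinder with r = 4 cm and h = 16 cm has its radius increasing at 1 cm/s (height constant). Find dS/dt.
48π cm²/s

S = 2πrh + 2πr² (lateral + bases)
dS/dt = (2πh + 4πr)·dr/dt = (2π·16 + 4π·4)·1
= 48π cm²/s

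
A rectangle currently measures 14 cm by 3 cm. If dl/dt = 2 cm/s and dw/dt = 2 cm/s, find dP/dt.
8 cm/s

P = 2(l + w)
dP/dt = 2(dl/dt + dw/dt) = 2(2 + 2) = 8 cm/s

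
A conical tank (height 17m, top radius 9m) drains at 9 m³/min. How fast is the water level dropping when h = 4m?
289/(144π) ≈ 0.6388 m/min

r/h = 9/17, so r = (9/17)h
V = (1/3)πr²h = (1/3)π((9/17)h)²h = (27/289)πh³
dV/dh = (81/289)πh²
dh/dt = (dV/dt)/(dV/dh) = -9/((81/289)π·4²) = -289/(144π) m/min
The level is dropping at 289/(144π) ≈ 0.6388 m/min.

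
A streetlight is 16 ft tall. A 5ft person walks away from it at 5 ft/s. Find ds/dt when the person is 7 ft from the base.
25/11 ft/s

By similar triangles: 16/(x+s) = 5/s
Solving: s = 5x/11
ds/dt = 5/11 · dx/dt = 5/11 · 5 = 25/11 ft/s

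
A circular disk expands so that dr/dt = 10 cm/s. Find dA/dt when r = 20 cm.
400π cm²/s

A = πr²
dA/dt = 2πr · dr/dt = 2π(20)(10) = 400π cm²/s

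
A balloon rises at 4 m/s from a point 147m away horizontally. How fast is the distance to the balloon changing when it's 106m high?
424√32845/32845 ≈ 2.34 m/s

z² = 147² + y²
z = √(147² + 106²) = √32845
dz/dt = y/z · dy/dt = 106/√32845 · 4 = 424√32845/32845 ≈ 2.34 m/s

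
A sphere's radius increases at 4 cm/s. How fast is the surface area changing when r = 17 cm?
544π cm²/s

S = 4πr²
dS/dt = dS/dr · dr/dt = 8πr · 4
At r = 17: dS/dt = 544π cm²/s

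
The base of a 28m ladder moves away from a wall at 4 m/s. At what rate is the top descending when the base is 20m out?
5√6/3 ≈ 4.082 m/s

x² + y² = 28²
2x·dx/dt + 2y·dy/dt = 0
dy/dt = -x/y · dx/dt = -20/(8√6) · 4 = -5√6/3 m/s
The top is descending at 5√6/3 ≈ 4.082 m/s.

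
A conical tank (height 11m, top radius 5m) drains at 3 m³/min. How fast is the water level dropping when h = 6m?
121/(300π) ≈ 0.1284 m/min

r/h = 5/11, so r = (5/11)h
V = (1/3)πr²h = (1/3)π((5/11)h)²h = (25/363)πh³
dV/dh = (25/121)πh²
dh/dt = (dV/dt)/(dV/dh) = -3/((25/121)π·6²) = -121/(300π) m/min
The level is dropping at 121/(300π) ≈ 0.1284 m/min.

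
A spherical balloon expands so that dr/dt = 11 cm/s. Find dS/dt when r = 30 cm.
2640π cm²/s

S = 4πr²
dS/dt = dS/dr · dr/dt = 8πr · 11
At r = 30: dS/dt = 2640π cm²/s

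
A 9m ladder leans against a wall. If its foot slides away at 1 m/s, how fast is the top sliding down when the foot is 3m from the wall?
√2/4 ≈ 0.3536 m/s

x² + y² = 9²
2x·dx/dt + 2y·dy/dt = 0
dy/dt = -x/y · dx/dt = -3/(6√2) · 1 = -√2/4 m/s
The top is descending at √2/4 ≈ 0.3536 m/s.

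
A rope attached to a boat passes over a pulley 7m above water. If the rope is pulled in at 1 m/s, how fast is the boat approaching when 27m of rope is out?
27√170/340 ≈ 1.035 m/s

rope² = x² + 7²
x = √(27² - 7²) = 2√170
dx/dt = (rope/x) · d(rope)/dt = (27/(2√170)) · (-1) = -27√170/340 m/s
The boat approaches at 27√170/340 ≈ 1.035 m/s.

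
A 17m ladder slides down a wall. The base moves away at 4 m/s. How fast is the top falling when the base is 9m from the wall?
9√13/13 ≈ 2.496 m/s

x² + y² = 17²
2x·dx/dt + 2y·dy/dt = 0
dy/dt = -x/y · dx/dt = -9/(4√13) · 4 = -9√13/13 m/s
The top is descending at 9√13/13 ≈ 2.496 m/s.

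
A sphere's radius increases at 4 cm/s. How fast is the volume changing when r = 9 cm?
1296π cm³/s

V = (4/3)πr³
dV/dt = dV/dr · dr/dt = 4πr² · 4
At r = 9: dV/dt = 1296π cm³/s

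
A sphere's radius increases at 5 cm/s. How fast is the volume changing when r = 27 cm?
14580π cm³/s

V = (4/3)πr³
dV/dt = dV/dr · dr/dt = 4πr² · 5
At r = 27: dV/dt = 14580π cm³/s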